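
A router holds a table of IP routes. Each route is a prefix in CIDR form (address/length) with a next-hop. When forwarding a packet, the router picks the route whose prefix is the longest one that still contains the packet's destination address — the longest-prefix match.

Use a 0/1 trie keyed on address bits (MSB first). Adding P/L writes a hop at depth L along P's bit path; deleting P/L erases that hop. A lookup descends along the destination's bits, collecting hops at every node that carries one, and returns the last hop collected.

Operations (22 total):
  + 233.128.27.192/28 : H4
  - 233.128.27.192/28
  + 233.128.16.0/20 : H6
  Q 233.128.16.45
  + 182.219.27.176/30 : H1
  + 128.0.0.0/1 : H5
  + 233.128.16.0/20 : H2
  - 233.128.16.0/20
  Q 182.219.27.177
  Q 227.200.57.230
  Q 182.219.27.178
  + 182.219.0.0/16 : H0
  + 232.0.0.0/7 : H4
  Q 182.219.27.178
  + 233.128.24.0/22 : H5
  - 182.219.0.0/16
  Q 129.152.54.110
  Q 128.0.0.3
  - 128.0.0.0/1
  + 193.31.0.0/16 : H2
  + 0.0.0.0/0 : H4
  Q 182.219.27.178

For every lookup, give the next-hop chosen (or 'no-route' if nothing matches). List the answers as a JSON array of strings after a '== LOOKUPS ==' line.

Process each operation:
  add 233.128.27.192/28 -> H4 at depth 28
  del 233.128.27.192/28 (clear depth 28)
  add 233.128.16.0/20 -> H6 at depth 20
  Q 233.128.16.45: descend 11101001100000000001 ; hops seen [H6] ; pick H6
  add 182.219.27.176/30 -> H1 at depth 30
  add 128.0.0.0/1 -> H5 at depth 1
  add 233.128.16.0/20 -> H2 at depth 20
  del 233.128.16.0/20 (clear depth 20)
  Q 182.219.27.177: descend 101101101101101100011011101100 ; hops seen [H5,H1] ; pick H1
  Q 227.200.57.230: descend 1110 ; hops seen [H5] ; pick H5
  Q 182.219.27.178: descend 101101101101101100011011101100 ; hops seen [H5,H1] ; pick H1
  add 182.219.0.0/16 -> H0 at depth 16
  add 232.0.0.0/7 -> H4 at depth 7
  Q 182.219.27.178: descend 101101101101101100011011101100 ; hops seen [H5,H0,H1] ; pick H1
  add 233.128.24.0/22 -> H5 at depth 22
  del 182.219.0.0/16 (clear depth 16)
  Q 129.152.54.110: descend 10 ; hops seen [H5] ; pick H5
  Q 128.0.0.3: descend 10 ; hops seen [H5] ; pick H5
  del 128.0.0.0/1 (clear depth 1)
  add 193.31.0.0/16 -> H2 at depth 16
  add 0.0.0.0/0 -> H4 at depth 0
  Q 182.219.27.178: descend 101101101101101100011011101100 ; hops seen [H4,H1] ; pick H1

== LOOKUPS ==
["H6","H1","H5","H1","H1","H5","H5","H1"]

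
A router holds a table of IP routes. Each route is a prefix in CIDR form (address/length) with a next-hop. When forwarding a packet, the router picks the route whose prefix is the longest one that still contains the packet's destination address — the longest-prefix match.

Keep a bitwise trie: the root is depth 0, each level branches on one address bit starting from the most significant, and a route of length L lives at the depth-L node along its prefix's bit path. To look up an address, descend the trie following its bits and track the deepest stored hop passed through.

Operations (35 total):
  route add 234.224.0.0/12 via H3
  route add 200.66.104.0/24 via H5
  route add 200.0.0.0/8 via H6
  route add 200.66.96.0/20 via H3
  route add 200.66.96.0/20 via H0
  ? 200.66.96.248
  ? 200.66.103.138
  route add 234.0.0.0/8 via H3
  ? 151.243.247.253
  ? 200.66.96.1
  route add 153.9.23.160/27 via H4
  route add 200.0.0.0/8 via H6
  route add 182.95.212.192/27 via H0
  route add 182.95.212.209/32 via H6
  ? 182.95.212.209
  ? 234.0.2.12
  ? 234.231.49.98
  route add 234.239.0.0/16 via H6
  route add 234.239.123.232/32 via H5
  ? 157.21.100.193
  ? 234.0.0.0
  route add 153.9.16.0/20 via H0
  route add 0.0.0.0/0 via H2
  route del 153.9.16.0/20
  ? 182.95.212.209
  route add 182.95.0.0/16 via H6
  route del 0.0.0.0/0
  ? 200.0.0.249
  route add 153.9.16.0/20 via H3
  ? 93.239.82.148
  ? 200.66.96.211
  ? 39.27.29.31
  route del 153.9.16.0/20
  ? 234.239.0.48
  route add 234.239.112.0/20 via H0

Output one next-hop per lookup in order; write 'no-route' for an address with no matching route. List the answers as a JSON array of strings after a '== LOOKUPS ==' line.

Apply in order:
  add 234.224.0.0/12 -> H3 at depth 12
  add 200.66.104.0/24 -> H5 at depth 24
  add 200.0.0.0/8 -> H6 at depth 8
  add 200.66.96.0/20 -> H3 at depth 20
  add 200.66.96.0/20 -> H0 at depth 20
  ? 200.66.96.248  path d0:-→d1:-→d2:-→d3:-→d4:-→d5:-→d6:-→d7:-→d8:H6→d9:-→d10:-→d11:-→d12:-→d13:-→d14:-→d15:-→d16:-→d17:-→d18:-→d19:-→d20:H0  best=H0
  ? 200.66.103.138  path d0:-→d1:-→d2:-→d3:-→d4:-→d5:-→d6:-→d7:-→d8:H6→d9:-→d10:-→d11:-→d12:-→d13:-→d14:-→d15:-→d16:-→d17:-→d18:-→d19:-→d20:H0  best=H0
  add 234.0.0.0/8 -> H3 at depth 8
  ? 151.243.247.253  path d0:-→d1:-  best=no-route
  ? 200.66.96.1  path d0:-→d1:-→d2:-→d3:-→d4:-→d5:-→d6:-→d7:-→d8:H6→d9:-→d10:-→d11:-→d12:-→d13:-→d14:-→d15:-→d16:-→d17:-→d18:-→d19:-→d20:H0  best=H0
  add 153.9.23.160/27 -> H4 at depth 27
  add 200.0.0.0/8 -> H6 at depth 8
  add 182.95.212.192/27 -> H0 at depth 27
  add 182.95.212.209/32 -> H6 at depth 32
  ? 182.95.212.209  path d0:-→d1:-→d2:-→d3:-→d4:-→d5:-→d6:-→d7:-→d8:-→d9:-→d10:-→d11:-→d12:-→d13:-→d14:-→d15:-→d16:-→d17:-→d18:-→d19:-→d20:-→d21:-→d22:-→d23:-→d24:-→d25:-→d26:-→d27:H0→d28:-→d29:-→d30:-→d31:-→d32:H6  best=H6
  ? 234.0.2.12  path d0:-→d1:-→d2:-→d3:-→d4:-→d5:-→d6:-→d7:-→d8:H3  best=H3
  ? 234.231.49.98  path d0:-→d1:-→d2:-→d3:-→d4:-→d5:-→d6:-→d7:-→d8:H3→d9:-→d10:-→d11:-→d12:H3  best=H3
  add 234.239.0.0/16 -> H6 at depth 16
  add 234.239.123.232/32 -> H5 at depth 32
  ? 157.21.100.193  path d0:-→d1:-→d2:-→d3:-→d4:-→d5:-  best=no-route
  ? 234.0.0.0  path d0:-→d1:-→d2:-→d3:-→d4:-→d5:-→d6:-→d7:-→d8:H3  best=H3
  add 153.9.16.0/20 -> H0 at depth 20
  add 0.0.0.0/0 -> H2 at depth 0
  del 153.9.16.0/20 (clear depth 20)
  ? 182.95.212.209  path d0:H2→d1:-→d2:-→d3:-→d4:-→d5:-→d6:-→d7:-→d8:-→d9:-→d10:-→d11:-→d12:-→d13:-→d14:-→d15:-→d16:-→d17:-→d18:-→d19:-→d20:-→d21:-→d22:-→d23:-→d24:-→d25:-→d26:-→d27:H0→d28:-→d29:-→d30:-→d31:-→d32:H6  best=H6
  add 182.95.0.0/16 -> H6 at depth 16
  del 0.0.0.0/0 (clear depth 0)
  ? 200.0.0.249  path d0:-→d1:-→d2:-→d3:-→d4:-→d5:-→d6:-→d7:-→d8:H6→d9:-  best=H6
  add 153.9.16.0/20 -> H3 at depth 20
  ? 93.239.82.148  path d0:-  best=no-route
  ? 200.66.96.211  path d0:-→d1:-→d2:-→d3:-→d4:-→d5:-→d6:-→d7:-→d8:H6→d9:-→d10:-→d11:-→d12:-→d13:-→d14:-→d15:-→d16:-→d17:-→d18:-→d19:-→d20:H0  best=H0
  ? 39.27.29.31  path d0:-  best=no-route
  del 153.9.16.0/20 (clear depth 20)
  ? 234.239.0.48  path d0:-→d1:-→d2:-→d3:-→d4:-→d5:-→d6:-→d7:-→d8:H3→d9:-→d10:-→d11:-→d12:H3→d13:-→d14:-→d15:-→d16:H6→d17:-  best=H6
  add 234.239.112.0/20 -> H0 at depth 20

== LOOKUPS ==
["H0","H0","no-route","H0","H6","H3","H3","no-route","H3","H6","H6","no-route","H0","no-route","H6"]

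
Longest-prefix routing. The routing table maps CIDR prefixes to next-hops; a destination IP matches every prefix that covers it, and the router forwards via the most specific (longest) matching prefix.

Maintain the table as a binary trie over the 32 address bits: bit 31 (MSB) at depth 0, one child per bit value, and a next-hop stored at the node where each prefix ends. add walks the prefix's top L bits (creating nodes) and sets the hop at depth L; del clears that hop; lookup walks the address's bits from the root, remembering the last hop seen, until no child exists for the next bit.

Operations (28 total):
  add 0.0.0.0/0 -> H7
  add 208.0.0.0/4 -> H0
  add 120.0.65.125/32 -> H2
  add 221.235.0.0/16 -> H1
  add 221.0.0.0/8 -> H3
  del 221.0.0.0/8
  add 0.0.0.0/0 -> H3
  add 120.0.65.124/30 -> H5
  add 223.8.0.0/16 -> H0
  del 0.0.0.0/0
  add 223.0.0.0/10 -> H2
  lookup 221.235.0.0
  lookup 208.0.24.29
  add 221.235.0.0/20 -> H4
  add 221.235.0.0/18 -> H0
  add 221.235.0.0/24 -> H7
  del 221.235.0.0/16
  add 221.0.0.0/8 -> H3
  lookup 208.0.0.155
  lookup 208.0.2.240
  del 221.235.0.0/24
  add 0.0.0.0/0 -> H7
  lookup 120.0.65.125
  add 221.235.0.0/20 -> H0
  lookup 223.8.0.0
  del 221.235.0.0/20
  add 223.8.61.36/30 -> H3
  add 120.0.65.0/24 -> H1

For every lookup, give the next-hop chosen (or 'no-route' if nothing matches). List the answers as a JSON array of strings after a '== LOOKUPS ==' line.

Apply in order:
  + 0.0.0.0/0 (H7) depth=0
  + 208.0.0.0/4 (H0) depth=4
  + 120.0.65.125/32 (H2) depth=32
  + 221.235.0.0/16 (H1) depth=16
  + 221.0.0.0/8 (H3) depth=8
  del 221.0.0.0/8 (clear depth 8)
  + 0.0.0.0/0 (H3) depth=0
  + 120.0.65.124/30 (H5) depth=30
  + 223.8.0.0/16 (H0) depth=16
  del 0.0.0.0/0 (clear depth 0)
  + 223.0.0.0/10 (H2) depth=10
  Q 221.235.0.0: descend 1101110111101011 ; hops seen [H0,H1] ; pick H1
  Q 208.0.24.29: descend 1101 ; hops seen [H0] ; pick H0
  + 221.235.0.0/20 (H4) depth=20
  + 221.235.0.0/18 (H0) depth=18
  + 221.235.0.0/24 (H7) depth=24
  del 221.235.0.0/16 (clear depth 16)
  + 221.0.0.0/8 (H3) depth=8
  Q 208.0.0.155: descend 1101 ; hops seen [H0] ; pick H0
  Q 208.0.2.240: descend 1101 ; hops seen [H0] ; pick H0
  del 221.235.0.0/24 (clear depth 24)
  + 0.0.0.0/0 (H7) depth=0
  Q 120.0.65.125: descend 01111000000000000100000101111101 ; hops seen [H7,H5,H2] ; pick H2
  + 221.235.0.0/20 (H0) depth=20
  Q 223.8.0.0: descend 1101111100001000 ; hops seen [H7,H0,H2,H0] ; pick H0
  del 221.235.0.0/20 (clear depth 20)
  + 223.8.61.36/30 (H3) depth=30
  + 120.0.65.0/24 (H1) depth=24

== LOOKUPS ==
["H1","H0","H0","H0","H2","H0"]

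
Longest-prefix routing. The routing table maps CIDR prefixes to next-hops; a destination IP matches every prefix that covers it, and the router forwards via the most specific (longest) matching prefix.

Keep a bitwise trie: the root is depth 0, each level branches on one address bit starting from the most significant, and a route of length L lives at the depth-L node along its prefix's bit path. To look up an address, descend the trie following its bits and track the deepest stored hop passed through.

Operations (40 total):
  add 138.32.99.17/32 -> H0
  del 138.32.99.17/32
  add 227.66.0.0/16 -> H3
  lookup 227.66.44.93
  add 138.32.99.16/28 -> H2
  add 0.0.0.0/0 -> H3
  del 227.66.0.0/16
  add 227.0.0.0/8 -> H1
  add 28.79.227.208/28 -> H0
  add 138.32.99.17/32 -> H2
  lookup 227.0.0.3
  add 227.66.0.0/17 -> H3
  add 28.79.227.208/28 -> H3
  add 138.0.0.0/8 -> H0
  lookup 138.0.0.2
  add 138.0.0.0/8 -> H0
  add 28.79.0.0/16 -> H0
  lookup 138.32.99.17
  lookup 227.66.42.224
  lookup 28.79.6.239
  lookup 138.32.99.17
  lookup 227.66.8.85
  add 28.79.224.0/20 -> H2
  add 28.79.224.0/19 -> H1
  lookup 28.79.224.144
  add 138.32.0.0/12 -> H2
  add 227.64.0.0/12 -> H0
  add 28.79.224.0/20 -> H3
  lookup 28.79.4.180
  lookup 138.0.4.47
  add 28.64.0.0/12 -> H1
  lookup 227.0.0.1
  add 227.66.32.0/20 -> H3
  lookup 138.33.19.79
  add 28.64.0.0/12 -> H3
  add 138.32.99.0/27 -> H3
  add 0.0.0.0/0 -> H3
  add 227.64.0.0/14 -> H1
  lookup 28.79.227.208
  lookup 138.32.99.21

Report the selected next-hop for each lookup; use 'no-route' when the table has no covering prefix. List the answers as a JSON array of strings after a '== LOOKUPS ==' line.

Trace:
  add 138.32.99.17/32 -> H0 at depth 32
  del 138.32.99.17/32 (clear depth 32)
  add 227.66.0.0/16 -> H3 at depth 16
  Q 227.66.44.93: descend 1110001101000010 ; hops seen [H3] ; pick H3
  add 138.32.99.16/28 -> H2 at depth 28
  add 0.0.0.0/0 -> H3 at depth 0
  del 227.66.0.0/16 (clear depth 16)
  add 227.0.0.0/8 -> H1 at depth 8
  add 28.79.227.208/28 -> H0 at depth 28
  add 138.32.99.17/32 -> H2 at depth 32
  Q 227.0.0.3: descend 111000110 ; hops seen [H3,H1] ; pick H1
  add 227.66.0.0/17 -> H3 at depth 17
  add 28.79.227.208/28 -> H3 at depth 28
  add 138.0.0.0/8 -> H0 at depth 8
  Q 138.0.0.2: descend 1000101000 ; hops seen [H3,H0] ; pick H0
  add 138.0.0.0/8 -> H0 at depth 8
  add 28.79.0.0/16 -> H0 at depth 16
  Q 138.32.99.17: descend 10001010001000000110001100010001 ; hops seen [H3,H0,H2,H2] ; pick H2
  Q 227.66.42.224: descend 11100011010000100 ; hops seen [H3,H1,H3] ; pick H3
  Q 28.79.6.239: descend 0001110001001111 ; hops seen [H3,H0] ; pick H0
  Q 138.32.99.17: descend 10001010001000000110001100010001 ; hops seen [H3,H0,H2,H2] ; pick H2
  Q 227.66.8.85: descend 11100011010000100 ; hops seen [H3,H1,H3] ; pick H3
  add 28.79.224.0/20 -> H2 at depth 20
  add 28.79.224.0/19 -> H1 at depth 19
  Q 28.79.224.144: descend 0001110001001111111000 ; hops seen [H3,H0,H1,H2] ; pick H2
  add 138.32.0.0/12 -> H2 at depth 12
  add 227.64.0.0/12 -> H0 at depth 12
  add 28.79.224.0/20 -> H3 at depth 20
  Q 28.79.4.180: descend 0001110001001111 ; hops seen [H3,H0] ; pick H0
  Q 138.0.4.47: descend 1000101000 ; hops seen [H3,H0] ; pick H0
  add 28.64.0.0/12 -> H1 at depth 12
  Q 227.0.0.1: descend 111000110 ; hops seen [H3,H1] ; pick H1
  add 227.66.32.0/20 -> H3 at depth 20
  Q 138.33.19.79: descend 100010100010000 ; hops seen [H3,H0,H2] ; pick H2
  add 28.64.0.0/12 -> H3 at depth 12
  add 138.32.99.0/27 -> H3 at depth 27
  add 0.0.0.0/0 -> H3 at depth 0
  add 227.64.0.0/14 -> H1 at depth 14
  Q 28.79.227.208: descend 0001110001001111111000111101 ; hops seen [H3,H3,H0,H1,H3,H3] ; pick H3
  Q 138.32.99.21: descend 10001010001000000110001100010 ; hops seen [H3,H0,H2,H3,H2] ; pick H2

== LOOKUPS ==
["H3","H1","H0","H2","H3","H0","H2","H3","H2","H0","H0","H1","H2","H3","H2"]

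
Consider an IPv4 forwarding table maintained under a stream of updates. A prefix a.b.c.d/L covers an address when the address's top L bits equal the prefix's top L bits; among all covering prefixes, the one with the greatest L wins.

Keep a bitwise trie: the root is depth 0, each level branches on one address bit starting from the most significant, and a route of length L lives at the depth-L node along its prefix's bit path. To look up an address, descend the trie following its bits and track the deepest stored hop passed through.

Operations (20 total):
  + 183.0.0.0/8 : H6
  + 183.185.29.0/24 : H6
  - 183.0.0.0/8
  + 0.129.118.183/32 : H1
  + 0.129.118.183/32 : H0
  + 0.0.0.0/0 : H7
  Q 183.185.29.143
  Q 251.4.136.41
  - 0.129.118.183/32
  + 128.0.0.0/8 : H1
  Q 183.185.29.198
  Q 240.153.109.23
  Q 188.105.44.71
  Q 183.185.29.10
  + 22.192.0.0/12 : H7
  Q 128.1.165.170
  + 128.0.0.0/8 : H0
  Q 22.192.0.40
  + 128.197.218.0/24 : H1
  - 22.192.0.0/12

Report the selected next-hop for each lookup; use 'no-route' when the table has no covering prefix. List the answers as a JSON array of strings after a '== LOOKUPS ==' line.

Trace:
  + 183.0.0.0/8 (H6) depth=8
  + 183.185.29.0/24 (H6) depth=24
  - 183.0.0.0/8 clear@8
  + 0.129.118.183/32 (H1) depth=32
  + 0.129.118.183/32 (H0) depth=32
  + 0.0.0.0/0 (H7) depth=0
  ? 183.185.29.143  path d0:H7→d1:-→d2:-→d3:-→d4:-→d5:-→d6:-→d7:-→d8:-→d9:-→d10:-→d11:-→d12:-→d13:-→d14:-→d15:-→d16:-→d17:-→d18:-→d19:-→d20:-→d21:-→d22:-→d23:-→d24:H6  best=H6
  ? 251.4.136.41  path d0:H7→d1:-  best=H7
  - 0.129.118.183/32 clear@32
  + 128.0.0.0/8 (H1) depth=8
  ? 183.185.29.198  path d0:H7→d1:-→d2:-→d3:-→d4:-→d5:-→d6:-→d7:-→d8:-→d9:-→d10:-→d11:-→d12:-→d13:-→d14:-→d15:-→d16:-→d17:-→d18:-→d19:-→d20:-→d21:-→d22:-→d23:-→d24:H6  best=H6
  ? 240.153.109.23  path d0:H7→d1:-  best=H7
  ? 188.105.44.71  path d0:H7→d1:-→d2:-→d3:-→d4:-  best=H7
  ? 183.185.29.10  path d0:H7→d1:-→d2:-→d3:-→d4:-→d5:-→d6:-→d7:-→d8:-→d9:-→d10:-→d11:-→d12:-→d13:-→d14:-→d15:-→d16:-→d17:-→d18:-→d19:-→d20:-→d21:-→d22:-→d23:-→d24:H6  best=H6
  + 22.192.0.0/12 (H7) depth=12
  ? 128.1.165.170  path d0:H7→d1:-→d2:-→d3:-→d4:-→d5:-→d6:-→d7:-→d8:H1  best=H1
  + 128.0.0.0/8 (H0) depth=8
  ? 22.192.0.40  path d0:H7→d1:-→d2:-→d3:-→d4:-→d5:-→d6:-→d7:-→d8:-→d9:-→d10:-→d11:-→d12:H7  best=H7
  + 128.197.218.0/24 (H1) depth=24
  - 22.192.0.0/12 clear@12

== LOOKUPS ==
["H6","H7","H6","H7","H7","H6","H1","H7"]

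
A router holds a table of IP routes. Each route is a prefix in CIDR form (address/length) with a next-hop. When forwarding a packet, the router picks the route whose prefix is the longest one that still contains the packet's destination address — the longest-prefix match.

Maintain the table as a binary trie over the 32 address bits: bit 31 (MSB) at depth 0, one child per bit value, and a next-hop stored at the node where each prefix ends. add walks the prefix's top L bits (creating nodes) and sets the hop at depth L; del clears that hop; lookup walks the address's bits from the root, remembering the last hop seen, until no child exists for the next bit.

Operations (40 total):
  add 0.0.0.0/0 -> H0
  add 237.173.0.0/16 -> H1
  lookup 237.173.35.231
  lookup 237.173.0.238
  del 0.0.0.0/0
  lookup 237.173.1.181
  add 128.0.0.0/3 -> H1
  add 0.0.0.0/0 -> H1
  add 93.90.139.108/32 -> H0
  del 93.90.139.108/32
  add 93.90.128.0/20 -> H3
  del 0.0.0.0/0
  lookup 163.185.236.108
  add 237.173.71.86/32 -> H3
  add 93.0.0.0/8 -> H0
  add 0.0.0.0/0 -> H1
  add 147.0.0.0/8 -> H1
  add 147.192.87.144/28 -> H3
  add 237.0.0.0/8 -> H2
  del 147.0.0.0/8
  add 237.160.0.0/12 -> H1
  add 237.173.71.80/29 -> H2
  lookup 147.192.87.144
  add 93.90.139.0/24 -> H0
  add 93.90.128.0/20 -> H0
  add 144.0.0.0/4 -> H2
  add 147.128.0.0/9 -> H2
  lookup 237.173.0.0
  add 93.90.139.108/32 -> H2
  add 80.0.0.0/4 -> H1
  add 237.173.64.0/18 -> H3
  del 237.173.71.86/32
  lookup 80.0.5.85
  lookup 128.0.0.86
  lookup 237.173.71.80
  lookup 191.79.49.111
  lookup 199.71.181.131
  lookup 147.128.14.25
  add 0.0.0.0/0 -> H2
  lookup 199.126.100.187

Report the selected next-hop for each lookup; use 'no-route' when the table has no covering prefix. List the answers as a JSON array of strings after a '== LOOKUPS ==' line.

Apply in order:
  + 0.0.0.0/0 (H0) depth=0
  + 237.173.0.0/16 (H1) depth=16
  Q 237.173.35.231: descend 1110110110101101 ; hops seen [H0,H1] ; pick H1
  Q 237.173.0.238: descend 1110110110101101 ; hops seen [H0,H1] ; pick H1
  - 0.0.0.0/0 clear@0
  Q 237.173.1.181: descend 1110110110101101 ; hops seen [H1] ; pick H1
  + 128.0.0.0/3 (H1) depth=3
  + 0.0.0.0/0 (H1) depth=0
  + 93.90.139.108/32 (H0) depth=32
  - 93.90.139.108/32 clear@32
  + 93.90.128.0/20 (H3) depth=20
  - 0.0.0.0/0 clear@0
  Q 163.185.236.108: descend 10 ; hops seen [∅] ; pick no-route
  + 237.173.71.86/32 (H3) depth=32
  + 93.0.0.0/8 (H0) depth=8
  + 0.0.0.0/0 (H1) depth=0
  + 147.0.0.0/8 (H1) depth=8
  + 147.192.87.144/28 (H3) depth=28
  + 237.0.0.0/8 (H2) depth=8
  - 147.0.0.0/8 clear@8
  + 237.160.0.0/12 (H1) depth=12
  + 237.173.71.80/29 (H2) depth=29
  Q 147.192.87.144: descend 1001001111000000010101111001 ; hops seen [H1,H1,H3] ; pick H3
  + 93.90.139.0/24 (H0) depth=24
  + 93.90.128.0/20 (H0) depth=20
  + 144.0.0.0/4 (H2) depth=4
  + 147.128.0.0/9 (H2) depth=9
  Q 237.173.0.0: descend 11101101101011010 ; hops seen [H1,H2,H1,H1] ; pick H1
  + 93.90.139.108/32 (H2) depth=32
  + 80.0.0.0/4 (H1) depth=4
  + 237.173.64.0/18 (H3) depth=18
  - 237.173.71.86/32 clear@32
  Q 80.0.5.85: descend 0101 ; hops seen [H1,H1] ; pick H1
  Q 128.0.0.86: descend 100 ; hops seen [H1,H1] ; pick H1
  Q 237.173.71.80: descend 11101101101011010100011101010 ; hops seen [H1,H2,H1,H1,H3,H2] ; pick H2
  Q 191.79.49.111: descend 10 ; hops seen [H1] ; pick H1
  Q 199.71.181.131: descend 11 ; hops seen [H1] ; pick H1
  Q 147.128.14.25: descend 100100111 ; hops seen [H1,H1,H2,H2] ; pick H2
  + 0.0.0.0/0 (H2) depth=0
  Q 199.126.100.187: descend 11 ; hops seen [H2] ; pick H2

== LOOKUPS ==
["H1","H1","H1","no-route","H3","H1","H1","H1","H2","H1","H1","H2","H2"]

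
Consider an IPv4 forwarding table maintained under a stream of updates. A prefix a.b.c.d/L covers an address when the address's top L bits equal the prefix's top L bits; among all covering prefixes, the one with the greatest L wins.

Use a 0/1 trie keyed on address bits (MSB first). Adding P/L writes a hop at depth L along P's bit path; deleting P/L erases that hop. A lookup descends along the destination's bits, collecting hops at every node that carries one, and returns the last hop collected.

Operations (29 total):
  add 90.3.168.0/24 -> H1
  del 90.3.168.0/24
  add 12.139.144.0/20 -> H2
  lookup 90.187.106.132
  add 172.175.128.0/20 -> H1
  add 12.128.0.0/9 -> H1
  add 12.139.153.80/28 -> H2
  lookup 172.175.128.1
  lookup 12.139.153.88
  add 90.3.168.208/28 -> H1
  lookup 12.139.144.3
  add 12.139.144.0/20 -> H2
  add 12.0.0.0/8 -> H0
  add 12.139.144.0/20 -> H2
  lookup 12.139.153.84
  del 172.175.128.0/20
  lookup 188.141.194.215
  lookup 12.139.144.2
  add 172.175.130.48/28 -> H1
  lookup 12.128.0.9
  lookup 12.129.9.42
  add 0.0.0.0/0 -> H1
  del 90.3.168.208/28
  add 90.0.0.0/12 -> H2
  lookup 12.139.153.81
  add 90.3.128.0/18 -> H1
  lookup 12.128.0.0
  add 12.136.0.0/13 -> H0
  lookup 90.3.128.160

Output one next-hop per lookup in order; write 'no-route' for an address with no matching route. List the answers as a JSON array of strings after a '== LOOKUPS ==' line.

Trace:
  + 90.3.168.0/24 (H1) depth=24
  del 90.3.168.0/24 (clear depth 24)
  + 12.139.144.0/20 (H2) depth=20
  Q 90.187.106.132: descend 01011010 ; hops seen [∅] ; pick no-route
  + 172.175.128.0/20 (H1) depth=20
  + 12.128.0.0/9 (H1) depth=9
  + 12.139.153.80/28 (H2) depth=28
  Q 172.175.128.1: descend 10101100101011111000 ; hops seen [H1] ; pick H1
  Q 12.139.153.88: descend 0000110010001011100110010101 ; hops seen [H1,H2,H2] ; pick H2
  + 90.3.168.208/28 (H1) depth=28
  Q 12.139.144.3: descend 00001100100010111001 ; hops seen [H1,H2] ; pick H2
  + 12.139.144.0/20 (H2) depth=20
  + 12.0.0.0/8 (H0) depth=8
  + 12.139.144.0/20 (H2) depth=20
  Q 12.139.153.84: descend 0000110010001011100110010101 ; hops seen [H0,H1,H2,H2] ; pick H2
  del 172.175.128.0/20 (clear depth 20)
  Q 188.141.194.215: descend 101 ; hops seen [∅] ; pick no-route
  Q 12.139.144.2: descend 00001100100010111001 ; hops seen [H0,H1,H2] ; pick H2
  + 172.175.130.48/28 (H1) depth=28
  Q 12.128.0.9: descend 000011001000 ; hops seen [H0,H1] ; pick H1
  Q 12.129.9.42: descend 000011001000 ; hops seen [H0,H1] ; pick H1
  + 0.0.0.0/0 (H1) depth=0
  del 90.3.168.208/28 (clear depth 28)
  + 90.0.0.0/12 (H2) depth=12
  Q 12.139.153.81: descend 0000110010001011100110010101 ; hops seen [H1,H0,H1,H2,H2] ; pick H2
  + 90.3.128.0/18 (H1) depth=18
  Q 12.128.0.0: descend 000011001000 ; hops seen [H1,H0,H1] ; pick H1
  + 12.136.0.0/13 (H0) depth=13
  Q 90.3.128.160: descend 010110100000001110 ; hops seen [H1,H2,H1] ; pick H1

== LOOKUPS ==
["no-route","H1","H2","H2","H2","no-route","H2","H1","H1","H2","H1","H1"]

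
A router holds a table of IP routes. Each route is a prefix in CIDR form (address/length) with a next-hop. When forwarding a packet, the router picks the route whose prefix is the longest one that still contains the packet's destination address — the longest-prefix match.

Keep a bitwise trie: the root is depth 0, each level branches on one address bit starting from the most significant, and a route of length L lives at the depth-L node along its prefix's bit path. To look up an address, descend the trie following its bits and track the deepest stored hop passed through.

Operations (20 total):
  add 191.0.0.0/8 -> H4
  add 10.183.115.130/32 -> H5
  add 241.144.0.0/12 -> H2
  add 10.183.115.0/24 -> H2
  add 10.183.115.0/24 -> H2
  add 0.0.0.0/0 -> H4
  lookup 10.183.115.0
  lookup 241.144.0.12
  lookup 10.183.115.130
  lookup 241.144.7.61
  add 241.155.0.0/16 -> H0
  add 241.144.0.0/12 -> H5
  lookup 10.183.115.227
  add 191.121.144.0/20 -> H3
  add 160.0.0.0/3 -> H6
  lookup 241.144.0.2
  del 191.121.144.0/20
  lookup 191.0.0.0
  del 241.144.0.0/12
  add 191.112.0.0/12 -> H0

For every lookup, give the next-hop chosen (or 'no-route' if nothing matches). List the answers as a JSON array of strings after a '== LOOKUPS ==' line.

Apply in order:
  + 191.0.0.0/8 (H4) depth=8
  + 10.183.115.130/32 (H5) depth=32
  + 241.144.0.0/12 (H2) depth=12
  + 10.183.115.0/24 (H2) depth=24
  + 10.183.115.0/24 (H2) depth=24
  + 0.0.0.0/0 (H4) depth=0
  lookup 10.183.115.0: bits 000010101011011101110011 walk d0:H4→d1:-→d2:-→d3:-→d4:-→d5:-→d6:-→d7:-→d8:-→d9:-→d10:-→d11:-→d12:-→d13:-→d14:-→d15:-→d16:-→d17:-→d18:-→d19:-→d20:-→d21:-→d22:-→d23:-→d24:H2 -> H2
  lookup 241.144.0.12: bits 111100011001 walk d0:H4→d1:-→d2:-→d3:-→d4:-→d5:-→d6:-→d7:-→d8:-→d9:-→d10:-→d11:-→d12:H2 -> H2
  lookup 10.183.115.130: bits 00001010101101110111001110000010 walk d0:H4→d1:-→d2:-→d3:-→d4:-→d5:-→d6:-→d7:-→d8:-→d9:-→d10:-→d11:-→d12:-→d13:-→d14:-→d15:-→d16:-→d17:-→d18:-→d19:-→d20:-→d21:-→d22:-→d23:-→d24:H2→d25:-→d26:-→d27:-→d28:-→d29:-→d30:-→d31:-→d32:H5 -> H5
  lookup 241.144.7.61: bits 111100011001 walk d0:H4→d1:-→d2:-→d3:-→d4:-→d5:-→d6:-→d7:-→d8:-→d9:-→d10:-→d11:-→d12:H2 -> H2
  + 241.155.0.0/16 (H0) depth=16
  + 241.144.0.0/12 (H5) depth=12
  lookup 10.183.115.227: bits 0000101010110111011100111 walk d0:H4→d1:-→d2:-→d3:-→d4:-→d5:-→d6:-→d7:-→d8:-→d9:-→d10:-→d11:-→d12:-→d13:-→d14:-→d15:-→d16:-→d17:-→d18:-→d19:-→d20:-→d21:-→d22:-→d23:-→d24:H2→d25:- -> H2
  + 191.121.144.0/20 (H3) depth=20
  + 160.0.0.0/3 (H6) depth=3
  lookup 241.144.0.2: bits 111100011001 walk d0:H4→d1:-→d2:-→d3:-→d4:-→d5:-→d6:-→d7:-→d8:-→d9:-→d10:-→d11:-→d12:H5 -> H5
  del 191.121.144.0/20 (clear depth 20)
  lookup 191.0.0.0: bits 101111110 walk d0:H4→d1:-→d2:-→d3:H6→d4:-→d5:-→d6:-→d7:-→d8:H4→d9:- -> H4
  del 241.144.0.0/12 (clear depth 12)
  + 191.112.0.0/12 (H0) depth=12

== LOOKUPS ==
["H2","H2","H5","H2","H2","H5","H4"]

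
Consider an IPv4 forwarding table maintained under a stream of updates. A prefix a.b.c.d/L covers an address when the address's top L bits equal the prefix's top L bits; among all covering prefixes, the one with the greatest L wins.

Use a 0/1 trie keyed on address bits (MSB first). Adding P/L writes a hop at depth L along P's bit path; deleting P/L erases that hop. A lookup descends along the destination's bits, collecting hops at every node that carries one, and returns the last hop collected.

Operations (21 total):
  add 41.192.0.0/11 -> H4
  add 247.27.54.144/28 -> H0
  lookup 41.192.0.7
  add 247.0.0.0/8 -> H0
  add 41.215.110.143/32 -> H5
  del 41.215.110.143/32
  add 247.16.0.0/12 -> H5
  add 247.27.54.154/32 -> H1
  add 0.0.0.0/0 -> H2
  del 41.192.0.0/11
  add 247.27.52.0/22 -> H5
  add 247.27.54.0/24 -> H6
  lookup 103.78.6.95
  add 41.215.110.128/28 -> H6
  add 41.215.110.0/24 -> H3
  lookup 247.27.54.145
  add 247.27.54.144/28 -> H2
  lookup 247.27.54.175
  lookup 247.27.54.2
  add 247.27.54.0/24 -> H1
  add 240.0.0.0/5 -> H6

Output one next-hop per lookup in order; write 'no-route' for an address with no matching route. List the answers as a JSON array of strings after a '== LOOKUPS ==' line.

Apply in order:
  + 41.192.0.0/11 (H4) depth=11
  + 247.27.54.144/28 (H0) depth=28
  Q 41.192.0.7: descend 00101001110 ; hops seen [H4] ; pick H4
  + 247.0.0.0/8 (H0) depth=8
  + 41.215.110.143/32 (H5) depth=32
  del 41.215.110.143/32 (clear depth 32)
  + 247.16.0.0/12 (H5) depth=12
  + 247.27.54.154/32 (H1) depth=32
  + 0.0.0.0/0 (H2) depth=0
  del 41.192.0.0/11 (clear depth 11)
  + 247.27.52.0/22 (H5) depth=22
  + 247.27.54.0/24 (H6) depth=24
  Q 103.78.6.95: descend 0 ; hops seen [H2] ; pick H2
  + 41.215.110.128/28 (H6) depth=28
  + 41.215.110.0/24 (H3) depth=24
  Q 247.27.54.145: descend 1111011100011011001101101001 ; hops seen [H2,H0,H5,H5,H6,H0] ; pick H0
  + 247.27.54.144/28 (H2) depth=28
  Q 247.27.54.175: descend 11110111000110110011011010 ; hops seen [H2,H0,H5,H5,H6] ; pick H6
  Q 247.27.54.2: descend 111101110001101100110110 ; hops seen [H2,H0,H5,H5,H6] ; pick H6
  + 247.27.54.0/24 (H1) depth=24
  + 240.0.0.0/5 (H6) depth=5

== LOOKUPS ==
["H4","H2","H0","H6","H6"]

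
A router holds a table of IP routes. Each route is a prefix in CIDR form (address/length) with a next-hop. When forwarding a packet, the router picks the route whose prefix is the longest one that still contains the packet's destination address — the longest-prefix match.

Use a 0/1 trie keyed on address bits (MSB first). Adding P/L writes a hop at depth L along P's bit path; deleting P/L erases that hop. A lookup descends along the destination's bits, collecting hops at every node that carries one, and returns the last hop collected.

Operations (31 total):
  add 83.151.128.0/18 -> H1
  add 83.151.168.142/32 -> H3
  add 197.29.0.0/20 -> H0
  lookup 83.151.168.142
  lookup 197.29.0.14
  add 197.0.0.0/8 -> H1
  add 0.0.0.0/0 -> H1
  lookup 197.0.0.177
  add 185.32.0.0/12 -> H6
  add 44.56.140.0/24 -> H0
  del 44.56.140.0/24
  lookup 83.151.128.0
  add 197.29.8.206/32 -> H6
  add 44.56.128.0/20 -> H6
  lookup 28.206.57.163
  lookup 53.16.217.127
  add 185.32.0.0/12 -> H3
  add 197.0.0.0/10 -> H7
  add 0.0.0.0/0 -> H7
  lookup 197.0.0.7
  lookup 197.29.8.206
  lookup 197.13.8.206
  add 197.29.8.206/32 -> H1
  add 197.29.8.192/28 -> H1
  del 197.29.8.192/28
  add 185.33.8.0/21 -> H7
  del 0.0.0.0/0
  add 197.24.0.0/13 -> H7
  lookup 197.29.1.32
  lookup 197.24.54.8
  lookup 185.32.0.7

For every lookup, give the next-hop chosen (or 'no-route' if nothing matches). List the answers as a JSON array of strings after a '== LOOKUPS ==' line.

Trace:
  add 83.151.128.0/18 -> H1 at depth 18
  add 83.151.168.142/32 -> H3 at depth 32
  add 197.29.0.0/20 -> H0 at depth 20
  ? 83.151.168.142  path d0:-→d1:-→d2:-→d3:-→d4:-→d5:-→d6:-→d7:-→d8:-→d9:-→d10:-→d11:-→d12:-→d13:-→d14:-→d15:-→d16:-→d17:-→d18:H1→d19:-→d20:-→d21:-→d22:-→d23:-→d24:-→d25:-→d26:-→d27:-→d28:-→d29:-→d30:-→d31:-→d32:H3  best=H3
  ? 197.29.0.14  path d0:-→d1:-→d2:-→d3:-→d4:-→d5:-→d6:-→d7:-→d8:-→d9:-→d10:-→d11:-→d12:-→d13:-→d14:-→d15:-→d16:-→d17:-→d18:-→d19:-→d20:H0  best=H0
  add 197.0.0.0/8 -> H1 at depth 8
  add 0.0.0.0/0 -> H1 at depth 0
  ? 197.0.0.177  path d0:H1→d1:-→d2:-→d3:-→d4:-→d5:-→d6:-→d7:-→d8:H1→d9:-→d10:-→d11:-  best=H1
  add 185.32.0.0/12 -> H6 at depth 12
  add 44.56.140.0/24 -> H0 at depth 24
  - 44.56.140.0/24 clear@24
  ? 83.151.128.0  path d0:H1→d1:-→d2:-→d3:-→d4:-→d5:-→d6:-→d7:-→d8:-→d9:-→d10:-→d11:-→d12:-→d13:-→d14:-→d15:-→d16:-→d17:-→d18:H1  best=H1
  add 197.29.8.206/32 -> H6 at depth 32
  add 44.56.128.0/20 -> H6 at depth 20
  ? 28.206.57.163  path d0:H1→d1:-→d2:-  best=H1
  ? 53.16.217.127  path d0:H1→d1:-→d2:-→d3:-  best=H1
  add 185.32.0.0/12 -> H3 at depth 12
  add 197.0.0.0/10 -> H7 at depth 10
  add 0.0.0.0/0 -> H7 at depth 0
  ? 197.0.0.7  path d0:H7→d1:-→d2:-→d3:-→d4:-→d5:-→d6:-→d7:-→d8:H1→d9:-→d10:H7→d11:-  best=H7
  ? 197.29.8.206  path d0:H7→d1:-→d2:-→d3:-→d4:-→d5:-→d6:-→d7:-→d8:H1→d9:-→d10:H7→d11:-→d12:-→d13:-→d14:-→d15:-→d16:-→d17:-→d18:-→d19:-→d20:H0→d21:-→d22:-→d23:-→d24:-→d25:-→d26:-→d27:-→d28:-→d29:-→d30:-→d31:-→d32:H6  best=H6
  ? 197.13.8.206  path d0:H7→d1:-→d2:-→d3:-→d4:-→d5:-→d6:-→d7:-→d8:H1→d9:-→d10:H7→d11:-  best=H7
  add 197.29.8.206/32 -> H1 at depth 32
  add 197.29.8.192/28 -> H1 at depth 28
  - 197.29.8.192/28 clear@28
  add 185.33.8.0/21 -> H7 at depth 21
  - 0.0.0.0/0 clear@0
  add 197.24.0.0/13 -> H7 at depth 13
  ? 197.29.1.32  path d0:-→d1:-→d2:-→d3:-→d4:-→d5:-→d6:-→d7:-→d8:H1→d9:-→d10:H7→d11:-→d12:-→d13:H7→d14:-→d15:-→d16:-→d17:-→d18:-→d19:-→d20:H0  best=H0
  ? 197.24.54.8  path d0:-→d1:-→d2:-→d3:-→d4:-→d5:-→d6:-→d7:-→d8:H1→d9:-→d10:H7→d11:-→d12:-→d13:H7  best=H7
  ? 185.32.0.7  path d0:-→d1:-→d2:-→d3:-→d4:-→d5:-→d6:-→d7:-→d8:-→d9:-→d10:-→d11:-→d12:H3→d13:-→d14:-→d15:-  best=H3

== LOOKUPS ==
["H3","H0","H1","H1","H1","H1","H7","H6","H7","H0","H7","H3"]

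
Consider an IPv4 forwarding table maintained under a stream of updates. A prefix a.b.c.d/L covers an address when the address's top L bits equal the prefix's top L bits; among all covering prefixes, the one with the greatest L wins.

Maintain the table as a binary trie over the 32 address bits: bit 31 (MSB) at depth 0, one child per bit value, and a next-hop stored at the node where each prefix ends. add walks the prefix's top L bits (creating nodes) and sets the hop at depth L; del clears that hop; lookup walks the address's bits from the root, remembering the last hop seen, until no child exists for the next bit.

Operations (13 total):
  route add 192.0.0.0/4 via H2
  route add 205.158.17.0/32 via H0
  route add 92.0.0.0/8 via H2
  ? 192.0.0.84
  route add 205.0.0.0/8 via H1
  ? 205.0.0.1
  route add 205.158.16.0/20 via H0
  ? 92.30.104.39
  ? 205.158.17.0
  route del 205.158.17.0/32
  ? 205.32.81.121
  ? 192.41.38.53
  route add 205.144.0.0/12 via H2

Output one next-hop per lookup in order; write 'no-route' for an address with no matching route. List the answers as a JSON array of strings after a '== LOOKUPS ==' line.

Apply in order:
  + 192.0.0.0/4 (H2) depth=4
  + 205.158.17.0/32 (H0) depth=32
  + 92.0.0.0/8 (H2) depth=8
  ? 192.0.0.84  path d0:-→d1:-→d2:-→d3:-→d4:H2  best=H2
  + 205.0.0.0/8 (H1) depth=8
  ? 205.0.0.1  path d0:-→d1:-→d2:-→d3:-→d4:H2→d5:-→d6:-→d7:-→d8:H1  best=H1
  + 205.158.16.0/20 (H0) depth=20
  ? 92.30.104.39  path d0:-→d1:-→d2:-→d3:-→d4:-→d5:-→d6:-→d7:-→d8:H2  best=H2
  ? 205.158.17.0  path d0:-→d1:-→d2:-→d3:-→d4:H2→d5:-→d6:-→d7:-→d8:H1→d9:-→d10:-→d11:-→d12:-→d13:-→d14:-→d15:-→d16:-→d17:-→d18:-→d19:-→d20:H0→d21:-→d22:-→d23:-→d24:-→d25:-→d26:-→d27:-→d28:-→d29:-→d30:-→d31:-→d32:H0  best=H0
  del 205.158.17.0/32 (clear depth 32)
  ? 205.32.81.121  path d0:-→d1:-→d2:-→d3:-→d4:H2→d5:-→d6:-→d7:-→d8:H1  best=H1
  ? 192.41.38.53  path d0:-→d1:-→d2:-→d3:-→d4:H2  best=H2
  + 205.144.0.0/12 (H2) depth=12

== LOOKUPS ==
["H2","H1","H2","H0","H1","H2"]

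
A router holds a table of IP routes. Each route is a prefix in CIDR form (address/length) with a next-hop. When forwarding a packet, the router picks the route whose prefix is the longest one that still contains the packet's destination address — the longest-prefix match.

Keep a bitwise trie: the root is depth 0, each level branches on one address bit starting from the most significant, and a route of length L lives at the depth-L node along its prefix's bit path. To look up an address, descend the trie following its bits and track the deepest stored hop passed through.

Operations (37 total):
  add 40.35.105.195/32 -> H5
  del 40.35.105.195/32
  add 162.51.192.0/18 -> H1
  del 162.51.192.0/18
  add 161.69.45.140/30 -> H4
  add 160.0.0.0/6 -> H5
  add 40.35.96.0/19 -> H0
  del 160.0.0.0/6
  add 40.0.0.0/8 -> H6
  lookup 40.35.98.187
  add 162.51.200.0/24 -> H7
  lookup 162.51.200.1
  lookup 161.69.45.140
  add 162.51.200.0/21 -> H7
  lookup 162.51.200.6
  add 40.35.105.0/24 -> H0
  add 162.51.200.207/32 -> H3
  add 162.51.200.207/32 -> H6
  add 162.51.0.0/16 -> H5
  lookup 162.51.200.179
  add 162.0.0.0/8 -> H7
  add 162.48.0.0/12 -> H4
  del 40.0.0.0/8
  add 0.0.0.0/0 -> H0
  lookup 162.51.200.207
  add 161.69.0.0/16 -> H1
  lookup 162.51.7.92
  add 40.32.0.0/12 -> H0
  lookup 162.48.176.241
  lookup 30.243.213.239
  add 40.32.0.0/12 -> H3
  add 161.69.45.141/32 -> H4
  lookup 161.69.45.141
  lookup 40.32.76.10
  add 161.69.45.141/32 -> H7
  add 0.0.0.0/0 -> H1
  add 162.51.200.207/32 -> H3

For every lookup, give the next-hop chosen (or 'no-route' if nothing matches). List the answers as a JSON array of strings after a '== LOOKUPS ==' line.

Process each operation:
  + 40.35.105.195/32 (H5) depth=32
  - 40.35.105.195/32 clear@32
  + 162.51.192.0/18 (H1) depth=18
  - 162.51.192.0/18 clear@18
  + 161.69.45.140/30 (H4) depth=30
  + 160.0.0.0/6 (H5) depth=6
  + 40.35.96.0/19 (H0) depth=19
  - 160.0.0.0/6 clear@6
  + 40.0.0.0/8 (H6) depth=8
  lookup 40.35.98.187: bits 00101000001000110110 walk d0:-→d1:-→d2:-→d3:-→d4:-→d5:-→d6:-→d7:-→d8:H6→d9:-→d10:-→d11:-→d12:-→d13:-→d14:-→d15:-→d16:-→d17:-→d18:-→d19:H0→d20:- -> H0
  + 162.51.200.0/24 (H7) depth=24
  lookup 162.51.200.1: bits 101000100011001111001000 walk d0:-→d1:-→d2:-→d3:-→d4:-→d5:-→d6:-→d7:-→d8:-→d9:-→d10:-→d11:-→d12:-→d13:-→d14:-→d15:-→d16:-→d17:-→d18:-→d19:-→d20:-→d21:-→d22:-→d23:-→d24:H7 -> H7
  lookup 161.69.45.140: bits 101000010100010100101101100011 walk d0:-→d1:-→d2:-→d3:-→d4:-→d5:-→d6:-→d7:-→d8:-→d9:-→d10:-→d11:-→d12:-→d13:-→d14:-→d15:-→d16:-→d17:-→d18:-→d19:-→d20:-→d21:-→d22:-→d23:-→d24:-→d25:-→d26:-→d27:-→d28:-→d29:-→d30:H4 -> H4
  + 162.51.200.0/21 (H7) depth=21
  lookup 162.51.200.6: bits 101000100011001111001000 walk d0:-→d1:-→d2:-→d3:-→d4:-→d5:-→d6:-→d7:-→d8:-→d9:-→d10:-→d11:-→d12:-→d13:-→d14:-→d15:-→d16:-→d17:-→d18:-→d19:-→d20:-→d21:H7→d22:-→d23:-→d24:H7 -> H7
  + 40.35.105.0/24 (H0) depth=24
  + 162.51.200.207/32 (H3) depth=32
  + 162.51.200.207/32 (H6) depth=32
  + 162.51.0.0/16 (H5) depth=16
  lookup 162.51.200.179: bits 1010001000110011110010001 walk d0:-→d1:-→d2:-→d3:-→d4:-→d5:-→d6:-→d7:-→d8:-→d9:-→d10:-→d11:-→d12:-→d13:-→d14:-→d15:-→d16:H5→d17:-→d18:-→d19:-→d20:-→d21:H7→d22:-→d23:-→d24:H7→d25:- -> H7
  + 162.0.0.0/8 (H7) depth=8
  + 162.48.0.0/12 (H4) depth=12
  - 40.0.0.0/8 clear@8
  + 0.0.0.0/0 (H0) depth=0
  lookup 162.51.200.207: bits 10100010001100111100100011001111 walk d0:H0→d1:-→d2:-→d3:-→d4:-→d5:-→d6:-→d7:-→d8:H7→d9:-→d10:-→d11:-→d12:H4→d13:-→d14:-→d15:-→d16:H5→d17:-→d18:-→d19:-→d20:-→d21:H7→d22:-→d23:-→d24:H7→d25:-→d26:-→d27:-→d28:-→d29:-→d30:-→d31:-→d32:H6 -> H6
  + 161.69.0.0/16 (H1) depth=16
  lookup 162.51.7.92: bits 1010001000110011 walk d0:H0→d1:-→d2:-→d3:-→d4:-→d5:-→d6:-→d7:-→d8:H7→d9:-→d10:-→d11:-→d12:H4→d13:-→d14:-→d15:-→d16:H5 -> H5
  + 40.32.0.0/12 (H0) depth=12
  lookup 162.48.176.241: bits 10100010001100 walk d0:H0→d1:-→d2:-→d3:-→d4:-→d5:-→d6:-→d7:-→d8:H7→d9:-→d10:-→d11:-→d12:H4→d13:-→d14:- -> H4
  lookup 30.243.213.239: bits 00 walk d0:H0→d1:-→d2:- -> H0
  + 40.32.0.0/12 (H3) depth=12
  + 161.69.45.141/32 (H4) depth=32
  lookup 161.69.45.141: bits 10100001010001010010110110001101 walk d0:H0→d1:-→d2:-→d3:-→d4:-→d5:-→d6:-→d7:-→d8:-→d9:-→d10:-→d11:-→d12:-→d13:-→d14:-→d15:-→d16:H1→d17:-→d18:-→d19:-→d20:-→d21:-→d22:-→d23:-→d24:-→d25:-→d26:-→d27:-→d28:-→d29:-→d30:H4→d31:-→d32:H4 -> H4
  lookup 40.32.76.10: bits 00101000001000 walk d0:H0→d1:-→d2:-→d3:-→d4:-→d5:-→d6:-→d7:-→d8:-→d9:-→d10:-→d11:-→d12:H3→d13:-→d14:- -> H3
  + 161.69.45.141/32 (H7) depth=32
  + 0.0.0.0/0 (H1) depth=0
  + 162.51.200.207/32 (H3) depth=32

== LOOKUPS ==
["H0","H7","H4","H7","H7","H6","H5","H4","H0","H4","H3"]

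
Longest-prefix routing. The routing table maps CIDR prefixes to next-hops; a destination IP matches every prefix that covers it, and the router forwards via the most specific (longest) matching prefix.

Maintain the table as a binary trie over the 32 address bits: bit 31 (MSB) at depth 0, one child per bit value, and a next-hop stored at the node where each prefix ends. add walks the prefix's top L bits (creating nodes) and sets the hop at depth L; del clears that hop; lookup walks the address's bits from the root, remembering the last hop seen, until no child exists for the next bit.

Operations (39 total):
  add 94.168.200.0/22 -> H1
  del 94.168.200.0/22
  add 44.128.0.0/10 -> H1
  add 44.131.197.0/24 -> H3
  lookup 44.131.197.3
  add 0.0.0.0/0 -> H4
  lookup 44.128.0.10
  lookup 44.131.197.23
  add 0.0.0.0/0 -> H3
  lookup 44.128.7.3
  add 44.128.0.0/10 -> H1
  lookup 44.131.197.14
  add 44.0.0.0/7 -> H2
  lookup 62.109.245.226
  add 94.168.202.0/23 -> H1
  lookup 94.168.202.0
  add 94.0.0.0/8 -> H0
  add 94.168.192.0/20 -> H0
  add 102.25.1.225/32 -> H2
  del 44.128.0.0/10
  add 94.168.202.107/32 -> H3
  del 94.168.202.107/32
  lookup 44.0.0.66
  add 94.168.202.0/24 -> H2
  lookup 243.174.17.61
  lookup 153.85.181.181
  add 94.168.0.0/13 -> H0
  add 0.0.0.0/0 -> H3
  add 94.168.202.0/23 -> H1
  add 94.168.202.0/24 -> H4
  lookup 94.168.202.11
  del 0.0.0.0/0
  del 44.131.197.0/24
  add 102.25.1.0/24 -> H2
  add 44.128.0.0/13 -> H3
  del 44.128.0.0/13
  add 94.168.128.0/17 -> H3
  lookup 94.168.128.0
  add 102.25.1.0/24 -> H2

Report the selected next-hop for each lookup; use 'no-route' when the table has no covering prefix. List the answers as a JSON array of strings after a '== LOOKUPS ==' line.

Apply in order:
  + 94.168.200.0/22 (H1) depth=22
  - 94.168.200.0/22 clear@22
  + 44.128.0.0/10 (H1) depth=10
  + 44.131.197.0/24 (H3) depth=24
  ? 44.131.197.3  path d0:-→d1:-→d2:-→d3:-→d4:-→d5:-→d6:-→d7:-→d8:-→d9:-→d10:H1→d11:-→d12:-→d13:-→d14:-→d15:-→d16:-→d17:-→d18:-→d19:-→d20:-→d21:-→d22:-→d23:-→d24:H3  best=H3
  + 0.0.0.0/0 (H4) depth=0
  ? 44.128.0.10  path d0:H4→d1:-→d2:-→d3:-→d4:-→d5:-→d6:-→d7:-→d8:-→d9:-→d10:H1→d11:-→d12:-→d13:-→d14:-  best=H1
  ? 44.131.197.23  path d0:H4→d1:-→d2:-→d3:-→d4:-→d5:-→d6:-→d7:-→d8:-→d9:-→d10:H1→d11:-→d12:-→d13:-→d14:-→d15:-→d16:-→d17:-→d18:-→d19:-→d20:-→d21:-→d22:-→d23:-→d24:H3  best=H3
  + 0.0.0.0/0 (H3) depth=0
  ? 44.128.7.3  path d0:H3→d1:-→d2:-→d3:-→d4:-→d5:-→d6:-→d7:-→d8:-→d9:-→d10:H1→d11:-→d12:-→d13:-→d14:-  best=H1
  + 44.128.0.0/10 (H1) depth=10
  ? 44.131.197.14  path d0:H3→d1:-→d2:-→d3:-→d4:-→d5:-→d6:-→d7:-→d8:-→d9:-→d10:H1→d11:-→d12:-→d13:-→d14:-→d15:-→d16:-→d17:-→d18:-→d19:-→d20:-→d21:-→d22:-→d23:-→d24:H3  best=H3
  + 44.0.0.0/7 (H2) depth=7
  ? 62.109.245.226  path d0:H3→d1:-→d2:-→d3:-  best=H3
  + 94.168.202.0/23 (H1) depth=23
  ? 94.168.202.0  path d0:H3→d1:-→d2:-→d3:-→d4:-→d5:-→d6:-→d7:-→d8:-→d9:-→d10:-→d11:-→d12:-→d13:-→d14:-→d15:-→d16:-→d17:-→d18:-→d19:-→d20:-→d21:-→d22:-→d23:H1  best=H1
  + 94.0.0.0/8 (H0) depth=8
  + 94.168.192.0/20 (H0) depth=20
  + 102.25.1.225/32 (H2) depth=32
  - 44.128.0.0/10 clear@10
  + 94.168.202.107/32 (H3) depth=32
  - 94.168.202.107/32 clear@32
  ? 44.0.0.66  path d0:H3→d1:-→d2:-→d3:-→d4:-→d5:-→d6:-→d7:H2→d8:-  best=H2
  + 94.168.202.0/24 (H2) depth=24
  ? 243.174.17.61  path d0:H3  best=H3
  ? 153.85.181.181  path d0:H3  best=H3
  + 94.168.0.0/13 (H0) depth=13
  + 0.0.0.0/0 (H3) depth=0
  + 94.168.202.0/23 (H1) depth=23
  + 94.168.202.0/24 (H4) depth=24
  ? 94.168.202.11  path d0:H3→d1:-→d2:-→d3:-→d4:-→d5:-→d6:-→d7:-→d8:H0→d9:-→d10:-→d11:-→d12:-→d13:H0→d14:-→d15:-→d16:-→d17:-→d18:-→d19:-→d20:H0→d21:-→d22:-→d23:H1→d24:H4→d25:-  best=H4
  - 0.0.0.0/0 clear@0
  - 44.131.197.0/24 clear@24
  + 102.25.1.0/24 (H2) depth=24
  + 44.128.0.0/13 (H3) depth=13
  - 44.128.0.0/13 clear@13
  + 94.168.128.0/17 (H3) depth=17
  ? 94.168.128.0  path d0:-→d1:-→d2:-→d3:-→d4:-→d5:-→d6:-→d7:-→d8:H0→d9:-→d10:-→d11:-→d12:-→d13:H0→d14:-→d15:-→d16:-→d17:H3  best=H3
  + 102.25.1.0/24 (H2) depth=24

== LOOKUPS ==
["H3","H1","H3","H1","H3","H3","H1","H2","H3","H3","H4","H3"]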